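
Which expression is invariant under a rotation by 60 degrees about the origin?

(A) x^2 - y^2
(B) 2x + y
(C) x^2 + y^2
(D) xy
C

A rotation by 60 degrees sends (x, y) to (x/2 - sqrt(3)y/2, sqrt(3)x/2 + y/2).
Substitute the transformed coordinates into each option and compare with the original:
(A) x^2 - y^2  ->  (x/2 - sqrt(3)y/2)^2 - (sqrt(3)x/2 + y/2)^2 = -x^2/2 - sqrt(3)xy + y^2/2   [differs from x^2 - y^2: not invariant]
(B) 2x + y  ->  2(x/2 - sqrt(3)y/2) + (sqrt(3)x/2 + y/2) = sqrt(3)x/2 + x - sqrt(3)y + y/2   [differs from 2x + y: not invariant]
(C) x^2 + y^2  ->  (x/2 - sqrt(3)y/2)^2 + (sqrt(3)x/2 + y/2)^2 = x^2 + y^2   [equals x^2 + y^2: invariant]
(D) xy  ->  (x/2 - sqrt(3)y/2)(sqrt(3)x/2 + y/2) = sqrt(3)x^2/4 - xy/2 - sqrt(3)y^2/4   [differs from xy: not invariant]

Only option (C), x^2 + y^2, is unchanged by the transformation.
Geometrically, x^2 + y^2 is the squared distance from the origin, which every rotation about the origin preserves.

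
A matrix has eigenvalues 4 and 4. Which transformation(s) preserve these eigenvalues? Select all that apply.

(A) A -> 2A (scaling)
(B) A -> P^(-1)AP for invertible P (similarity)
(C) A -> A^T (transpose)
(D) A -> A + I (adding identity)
B and C

Eigenvalues are preserved by:
1. Similarity transformations: A -> P^(-1)AP (same characteristic polynomial)
2. Transpose: A^T has the same eigenvalues as A

Eigenvalues are NOT preserved by:
- Adding identity: eigenvalues become 4+1, 4+1
- Scaling: eigenvalues become 8, 8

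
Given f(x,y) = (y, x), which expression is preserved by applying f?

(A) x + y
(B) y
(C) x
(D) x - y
A

For f(x,y) = (y, x):
After applying f: x' = y, y' = x. So x' + y' = y + x = x + y.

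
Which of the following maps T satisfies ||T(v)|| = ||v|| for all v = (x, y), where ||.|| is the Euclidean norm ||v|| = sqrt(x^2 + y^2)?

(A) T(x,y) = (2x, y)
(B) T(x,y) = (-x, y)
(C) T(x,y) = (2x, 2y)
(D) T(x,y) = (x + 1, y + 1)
B

A transformation preserves a norm if ||T(v)|| = ||v|| for every v; a single vector where the norm changes rules an option out.

(A) T(x,y) = (2x, y): v = (1, 0) has norm sqrt((1)^2 + (0)^2) = 1, but T(v) = (2, 0) has norm 2 -- not preserved.
(B) T(x,y) = (-x, y): preserves the norm -- it is an orthogonal map (a rotation/reflection), and (-x)^2 + (y)^2 simplifies to x^2 + y^2.
(C) T(x,y) = (2x, 2y): v = (1, 0) has norm sqrt((1)^2 + (0)^2) = 1, but T(v) = (2, 0) has norm 2 -- not preserved.
(D) T(x,y) = (x + 1, y + 1): v = (1, 0) has norm sqrt((1)^2 + (0)^2) = 1, but T(v) = (2, 1) has norm sqrt(5) -- not preserved.

Therefore the answer is (B).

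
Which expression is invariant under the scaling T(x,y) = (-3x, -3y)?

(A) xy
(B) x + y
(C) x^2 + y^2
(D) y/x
D

Under the uniform scaling T(x,y) = (-3x, -3y):
Substitute the transformed coordinates into each option and compare with the original:
(A) xy  ->  (-3x)(-3y) = 9xy   [differs from xy: not invariant]
(B) x + y  ->  (-3x) + (-3y) = -3x - 3y   [differs from x + y: not invariant]
(C) x^2 + y^2  ->  (-3x)^2 + (-3y)^2 = 9x^2 + 9y^2   [differs from x^2 + y^2: not invariant]
(D) y/x  ->  (-3y)/(-3x) = y/x   [equals y/x: invariant]

Only option (D), y/x, is unchanged by the transformation.
The common factor -3 cancels in a ratio of coordinates, while sums, products and sums of squares pick up factors of -3 or 9.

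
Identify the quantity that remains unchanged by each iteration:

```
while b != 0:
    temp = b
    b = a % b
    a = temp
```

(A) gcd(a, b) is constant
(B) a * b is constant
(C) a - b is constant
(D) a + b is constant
A

A loop invariant must hold before the first iteration and be re-established by every execution of the body.

(A) gcd(a, b) is constant: One iteration replaces (a, b) by (b, a mod b). Since a mod b = a - q*b for an integer q, any common divisor of a and b divides b and a mod b, and conversely; hence gcd(b, a mod b) = gcd(a, b). For instance (19, 5) -> (5, 4) keeps gcd = 1. At exit b = 0 and a = gcd of the original inputs.

The other options fail:
(B) a * b is constant: e.g. (a, b) = (19, 5) -> (5, 4): the product goes from 95 to 20.
(C) a - b is constant: e.g. (a, b) = (19, 5) -> (5, 4): the difference goes from 14 to 1.
(D) a + b is constant: e.g. (a, b) = (19, 5) -> (5, 4): the sum goes from 24 to 9.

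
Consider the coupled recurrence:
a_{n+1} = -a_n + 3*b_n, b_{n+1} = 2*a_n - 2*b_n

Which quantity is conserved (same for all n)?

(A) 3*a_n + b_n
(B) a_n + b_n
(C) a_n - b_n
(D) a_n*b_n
B

Replace a_n by a_{n+1} = -a_n + 3*b_n and b_n by b_{n+1} = 2*a_n - 2*b_n in each option and simplify:
(A) 3*a_n + b_n  ->  3*(-a_n + 3*b_n) + (2*a_n - 2*b_n) = -a_n + 7*b_n   [not conserved]
(B) a_n + b_n  ->  (-a_n + 3*b_n) + (2*a_n - 2*b_n) = a_n + b_n   [conserved]
(C) a_n - b_n  ->  (-a_n + 3*b_n) - (2*a_n - 2*b_n) = -3*a_n + 5*b_n   [not conserved]
(D) a_n*b_n  ->  (-a_n + 3*b_n)*(2*a_n - 2*b_n) = -2*a_n^2 + 8*a_n*b_n - 6*b_n^2   [not conserved]

Only (B) a_n + b_n returns to itself after one step, so it is the conserved quantity.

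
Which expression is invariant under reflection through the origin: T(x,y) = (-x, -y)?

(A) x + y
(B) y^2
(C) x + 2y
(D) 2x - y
B

The map is reflection through the origin: T(x,y) = (-x, -y).
Substitute the transformed coordinates into each option and compare with the original:
(A) x + y  ->  (-x) + (-y) = -x - y   [differs from x + y: not invariant]
(B) y^2  ->  (-y)^2 = y^2   [equals y^2: invariant]
(C) x + 2y  ->  (-x) + 2(-y) = -x - 2y   [differs from x + 2y: not invariant]
(D) 2x - y  ->  2(-x) - (-y) = -2x + y   [differs from 2x - y: not invariant]

Only option (B), y^2, is unchanged by the transformation.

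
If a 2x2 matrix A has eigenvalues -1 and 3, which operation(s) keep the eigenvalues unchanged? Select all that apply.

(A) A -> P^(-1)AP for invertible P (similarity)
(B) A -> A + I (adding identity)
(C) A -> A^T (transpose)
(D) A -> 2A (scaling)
A and C

Eigenvalues are preserved by:
1. Similarity transformations: A -> P^(-1)AP (same characteristic polynomial)
2. Transpose: A^T has the same eigenvalues as A

Eigenvalues are NOT preserved by:
- Adding identity: eigenvalues become -1+1, 3+1
- Scaling: eigenvalues become -2, 6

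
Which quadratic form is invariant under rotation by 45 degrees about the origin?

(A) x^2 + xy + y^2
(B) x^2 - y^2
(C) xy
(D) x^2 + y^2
D

Rotation by 45 degrees sends (x, y) to (sqrt(2)x/2 - sqrt(2)y/2, sqrt(2)x/2 + sqrt(2)y/2).
Substitute the transformed coordinates into each option and compare with the original:
(A) x^2 + xy + y^2  ->  (sqrt(2)x/2 - sqrt(2)y/2)^2 + (sqrt(2)x/2 - sqrt(2)y/2)(sqrt(2)x/2 + sqrt(2)y/2) + (sqrt(2)x/2 + sqrt(2)y/2)^2 = 3x^2/2 + y^2/2   [differs from x^2 + xy + y^2: not invariant]
(B) x^2 - y^2  ->  (sqrt(2)x/2 - sqrt(2)y/2)^2 - (sqrt(2)x/2 + sqrt(2)y/2)^2 = -2xy   [differs from x^2 - y^2: not invariant]
(C) xy  ->  (sqrt(2)x/2 - sqrt(2)y/2)(sqrt(2)x/2 + sqrt(2)y/2) = x^2/2 - y^2/2   [differs from xy: not invariant]
(D) x^2 + y^2  ->  (sqrt(2)x/2 - sqrt(2)y/2)^2 + (sqrt(2)x/2 + sqrt(2)y/2)^2 = x^2 + y^2   [equals x^2 + y^2: invariant]

Only option (D), x^2 + y^2, is unchanged by the transformation.
x^2 + y^2 is the squared distance from the origin, which rotations preserve.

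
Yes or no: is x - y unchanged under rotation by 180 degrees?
No

Applying rotation by 180 degrees: x' = x*cos(180 degrees) - y*sin(180 degrees) = -x, y' = x*sin(180 degrees) + y*cos(180 degrees) = -y

Substituting into x - y:
(-x) - (-y)
= -x + y

This differs from the original expression x - y, so it is NOT invariant.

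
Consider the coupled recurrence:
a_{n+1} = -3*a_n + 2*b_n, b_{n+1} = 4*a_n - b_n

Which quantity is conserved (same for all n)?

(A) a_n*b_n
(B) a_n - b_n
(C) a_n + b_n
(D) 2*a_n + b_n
C

Replace a_n by a_{n+1} = -3*a_n + 2*b_n and b_n by b_{n+1} = 4*a_n - b_n in each option and simplify:
(A) a_n*b_n  ->  (-3*a_n + 2*b_n)*(4*a_n - b_n) = -12*a_n^2 + 11*a_n*b_n - 2*b_n^2   [not conserved]
(B) a_n - b_n  ->  (-3*a_n + 2*b_n) - (4*a_n - b_n) = -7*a_n + 3*b_n   [not conserved]
(C) a_n + b_n  ->  (-3*a_n + 2*b_n) + (4*a_n - b_n) = a_n + b_n   [conserved]
(D) 2*a_n + b_n  ->  2*(-3*a_n + 2*b_n) + (4*a_n - b_n) = -2*a_n + 3*b_n   [not conserved]

Only (C) a_n + b_n returns to itself after one step, so it is the conserved quantity.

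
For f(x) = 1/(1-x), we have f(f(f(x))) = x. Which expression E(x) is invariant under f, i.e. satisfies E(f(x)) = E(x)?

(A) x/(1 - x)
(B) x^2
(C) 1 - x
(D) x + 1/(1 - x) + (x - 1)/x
D

Replace x by f(x) = 1/(1 - x) in each option and simplify. As a quick numerical cross-check, also compare E(3) with E(f(3)) = E(-1/2).

(A) x/(1 - x)  ->  (1/(1 - x))/(1 - (1/(1 - x))) = -1/x; check: E(3) = -3/2 but E(-1/2) = -1/3.   [not invariant]
(B) x^2  ->  (1/(1 - x))^2 = (x - 1)^(-2); check: E(3) = 9 but E(-1/2) = 1/4.   [not invariant]
(C) 1 - x  ->  1 - (1/(1 - x)) = x/(x - 1); check: E(3) = -2 but E(-1/2) = 3/2.   [not invariant]
(D) x + 1/(1 - x) + (x - 1)/x  ->  (1/(1 - x)) + 1/(1 - (1/(1 - x))) + ((1/(1 - x)) - 1)/(1/(1 - x)), which simplifies back to x + 1/(1 - x) + (x - 1)/x; check: E(3) = 19/6, E(-1/2) = 19/6.   [invariant]

Only (D) is unchanged. Indeed f(f(x)) = 1/(1 - 1/(1-x)) = (1-x)/(-x) = (x-1)/x, so E(x) = x + f(x) + f(f(x)) is the sum over the whole 3-cycle; applying f just permutes the three terms cyclically (x -> f(x) -> f(f(x)) -> x), leaving the sum unchanged.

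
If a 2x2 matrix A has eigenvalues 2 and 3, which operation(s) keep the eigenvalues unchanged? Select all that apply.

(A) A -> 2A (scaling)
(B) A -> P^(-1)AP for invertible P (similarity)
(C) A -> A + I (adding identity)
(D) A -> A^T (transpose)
B and D

Eigenvalues are preserved by:
1. Similarity transformations: A -> P^(-1)AP (same characteristic polynomial)
2. Transpose: A^T has the same eigenvalues as A

Eigenvalues are NOT preserved by:
- Adding identity: eigenvalues become 2+1, 3+1
- Scaling: eigenvalues become 4, 6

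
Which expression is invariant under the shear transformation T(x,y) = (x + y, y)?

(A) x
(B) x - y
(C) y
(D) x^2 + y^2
C

Under the shear T(x,y) = (x + y, y):
Substitute the transformed coordinates into each option and compare with the original:
(A) x  ->  (x + y) = x + y   [differs from x: not invariant]
(B) x - y  ->  (x + y) - (y) = x   [differs from x - y: not invariant]
(C) y  ->  (y) = y   [equals y: invariant]
(D) x^2 + y^2  ->  (x + y)^2 + (y)^2 = x^2 + 2xy + 2y^2   [differs from x^2 + y^2: not invariant]

Only option (C), y, is unchanged by the transformation.
A horizontal shear moves points parallel to the x-axis, so the y-coordinate (and any function of y alone) is unchanged.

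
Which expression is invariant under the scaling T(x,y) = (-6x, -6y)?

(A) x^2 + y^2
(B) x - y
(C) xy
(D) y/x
D

Under the uniform scaling T(x,y) = (-6x, -6y):
Substitute the transformed coordinates into each option and compare with the original:
(A) x^2 + y^2  ->  (-6x)^2 + (-6y)^2 = 36x^2 + 36y^2   [differs from x^2 + y^2: not invariant]
(B) x - y  ->  (-6x) - (-6y) = -6x + 6y   [differs from x - y: not invariant]
(C) xy  ->  (-6x)(-6y) = 36xy   [differs from xy: not invariant]
(D) y/x  ->  (-6y)/(-6x) = y/x   [equals y/x: invariant]

Only option (D), y/x, is unchanged by the transformation.
The common factor -6 cancels in a ratio of coordinates, while sums, products and sums of squares pick up factors of -6 or 36.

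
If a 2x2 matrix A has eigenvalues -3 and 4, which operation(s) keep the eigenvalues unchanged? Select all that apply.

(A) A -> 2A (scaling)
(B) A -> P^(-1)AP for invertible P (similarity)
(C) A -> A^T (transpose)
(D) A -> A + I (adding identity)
B and C

Eigenvalues are preserved by:
1. Similarity transformations: A -> P^(-1)AP (same characteristic polynomial)
2. Transpose: A^T has the same eigenvalues as A

Eigenvalues are NOT preserved by:
- Adding identity: eigenvalues become -3+1, 4+1
- Scaling: eigenvalues become -6, 8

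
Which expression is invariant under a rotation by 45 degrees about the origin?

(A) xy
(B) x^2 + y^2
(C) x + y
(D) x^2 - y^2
B

A rotation by 45 degrees sends (x, y) to (sqrt(2)x/2 - sqrt(2)y/2, sqrt(2)x/2 + sqrt(2)y/2).
Substitute the transformed coordinates into each option and compare with the original:
(A) xy  ->  (sqrt(2)x/2 - sqrt(2)y/2)(sqrt(2)x/2 + sqrt(2)y/2) = x^2/2 - y^2/2   [differs from xy: not invariant]
(B) x^2 + y^2  ->  (sqrt(2)x/2 - sqrt(2)y/2)^2 + (sqrt(2)x/2 + sqrt(2)y/2)^2 = x^2 + y^2   [equals x^2 + y^2: invariant]
(C) x + y  ->  (sqrt(2)x/2 - sqrt(2)y/2) + (sqrt(2)x/2 + sqrt(2)y/2) = sqrt(2)x   [differs from x + y: not invariant]
(D) x^2 - y^2  ->  (sqrt(2)x/2 - sqrt(2)y/2)^2 - (sqrt(2)x/2 + sqrt(2)y/2)^2 = -2xy   [differs from x^2 - y^2: not invariant]

Only option (B), x^2 + y^2, is unchanged by the transformation.
Geometrically, x^2 + y^2 is the squared distance from the origin, which every rotation about the origin preserves.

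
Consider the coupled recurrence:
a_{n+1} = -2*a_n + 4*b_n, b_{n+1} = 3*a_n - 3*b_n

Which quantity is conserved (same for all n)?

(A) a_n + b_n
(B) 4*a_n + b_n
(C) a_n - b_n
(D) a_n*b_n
A

Replace a_n by a_{n+1} = -2*a_n + 4*b_n and b_n by b_{n+1} = 3*a_n - 3*b_n in each option and simplify:
(A) a_n + b_n  ->  (-2*a_n + 4*b_n) + (3*a_n - 3*b_n) = a_n + b_n   [conserved]
(B) 4*a_n + b_n  ->  4*(-2*a_n + 4*b_n) + (3*a_n - 3*b_n) = -5*a_n + 13*b_n   [not conserved]
(C) a_n - b_n  ->  (-2*a_n + 4*b_n) - (3*a_n - 3*b_n) = -5*a_n + 7*b_n   [not conserved]
(D) a_n*b_n  ->  (-2*a_n + 4*b_n)*(3*a_n - 3*b_n) = -6*a_n^2 + 18*a_n*b_n - 12*b_n^2   [not conserved]

Only (A) a_n + b_n returns to itself after one step, so it is the conserved quantity.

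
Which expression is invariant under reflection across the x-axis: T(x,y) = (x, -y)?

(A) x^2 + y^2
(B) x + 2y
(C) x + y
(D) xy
A

The map is reflection across the x-axis: T(x,y) = (x, -y).
Substitute the transformed coordinates into each option and compare with the original:
(A) x^2 + y^2  ->  (x)^2 + (-y)^2 = x^2 + y^2   [equals x^2 + y^2: invariant]
(B) x + 2y  ->  (x) + 2(-y) = x - 2y   [differs from x + 2y: not invariant]
(C) x + y  ->  (x) + (-y) = x - y   [differs from x + y: not invariant]
(D) xy  ->  (x)(-y) = -xy   [differs from xy: not invariant]

Only option (A), x^2 + y^2, is unchanged by the transformation.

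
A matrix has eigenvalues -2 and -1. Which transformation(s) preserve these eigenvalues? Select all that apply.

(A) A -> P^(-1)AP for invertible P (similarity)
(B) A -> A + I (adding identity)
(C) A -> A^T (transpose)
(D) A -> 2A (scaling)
A and C

Eigenvalues are preserved by:
1. Similarity transformations: A -> P^(-1)AP (same characteristic polynomial)
2. Transpose: A^T has the same eigenvalues as A

Eigenvalues are NOT preserved by:
- Adding identity: eigenvalues become -2+1, -1+1
- Scaling: eigenvalues become -4, -2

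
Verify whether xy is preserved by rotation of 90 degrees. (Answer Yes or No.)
No

Applying rotation by 90 degrees: x' = x*cos(90 degrees) - y*sin(90 degrees) = -y, y' = x*sin(90 degrees) + y*cos(90 degrees) = x

Substituting into xy:
(-y)(x)
= -xy

This differs from the original expression xy, so it is NOT invariant.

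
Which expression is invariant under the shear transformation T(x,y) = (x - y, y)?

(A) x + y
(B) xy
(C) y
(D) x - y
C

Under the shear T(x,y) = (x - y, y):
Substitute the transformed coordinates into each option and compare with the original:
(A) x + y  ->  (x - y) + (y) = x   [differs from x + y: not invariant]
(B) xy  ->  (x - y)(y) = xy - y^2   [differs from xy: not invariant]
(C) y  ->  (y) = y   [equals y: invariant]
(D) x - y  ->  (x - y) - (y) = x - 2y   [differs from x - y: not invariant]

Only option (C), y, is unchanged by the transformation.
A horizontal shear moves points parallel to the x-axis, so the y-coordinate (and any function of y alone) is unchanged.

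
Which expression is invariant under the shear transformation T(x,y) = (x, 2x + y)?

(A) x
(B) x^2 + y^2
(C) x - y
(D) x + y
A

Under the shear T(x,y) = (x, 2x + y):
Substitute the transformed coordinates into each option and compare with the original:
(A) x  ->  (x) = x   [equals x: invariant]
(B) x^2 + y^2  ->  (x)^2 + (2x + y)^2 = 5x^2 + 4xy + y^2   [differs from x^2 + y^2: not invariant]
(C) x - y  ->  (x) - (2x + y) = -x - y   [differs from x - y: not invariant]
(D) x + y  ->  (x) + (2x + y) = 3x + y   [differs from x + y: not invariant]

Only option (A), x, is unchanged by the transformation.
A vertical shear moves points parallel to the y-axis, so the x-coordinate (and any function of x alone) is unchanged.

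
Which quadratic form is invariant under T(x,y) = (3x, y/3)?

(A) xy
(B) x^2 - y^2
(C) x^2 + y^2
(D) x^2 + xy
A

T multiplies x by 3 and divides y by 3.
Substitute the transformed coordinates into each option and compare with the original:
(A) xy  ->  (3x)(y/3) = xy   [equals xy: invariant]
(B) x^2 - y^2  ->  (3x)^2 - (y/3)^2 = 9x^2 - y^2/9   [differs from x^2 - y^2: not invariant]
(C) x^2 + y^2  ->  (3x)^2 + (y/3)^2 = 9x^2 + y^2/9   [differs from x^2 + y^2: not invariant]
(D) x^2 + xy  ->  (3x)^2 + (3x)(y/3) = 9x^2 + xy   [differs from x^2 + xy: not invariant]

Only option (A), xy, is unchanged by the transformation.
The factors 3 and 1/3 cancel only in the pure product xy.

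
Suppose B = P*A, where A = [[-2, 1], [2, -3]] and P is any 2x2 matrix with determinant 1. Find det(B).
4

By the multiplicative property of determinants, det(B) = det(P*A) = det(P) * det(A) = det(A),
so the determinant is invariant under multiplication by any determinant-1 matrix; we just need det(A).

det(A) = (-2)(-3) - (1)(2) = 6 - 2 = 4

Therefore det(B) = 1 * 4 = 4.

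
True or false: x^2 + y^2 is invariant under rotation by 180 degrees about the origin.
True

Applying rotation by 180 degrees: x' = x*cos(180 degrees) - y*sin(180 degrees) = -x, y' = x*sin(180 degrees) + y*cos(180 degrees) = -y

Substituting into x^2 + y^2:
(-x)^2 + (-y)^2
= x^2 + y^2

This equals the original expression x^2 + y^2, so it IS invariant.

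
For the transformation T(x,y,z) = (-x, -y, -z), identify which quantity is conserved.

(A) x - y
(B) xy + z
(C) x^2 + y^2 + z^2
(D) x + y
C

Apply T(x,y,z) = (-x, -y, -z) to each option, i.e. replace (x, y, z) by the transformed coordinates.
Substitute the transformed coordinates into each option and compare with the original:
(A) x - y  ->  (-x) - (-y) = -x + y   [differs from x - y: not invariant]
(B) xy + z  ->  (-x)(-y) + (-z) = xy - z   [differs from xy + z: not invariant]
(C) x^2 + y^2 + z^2  ->  (-x)^2 + (-y)^2 + (-z)^2 = x^2 + y^2 + z^2   [equals x^2 + y^2 + z^2: invariant]
(D) x + y  ->  (-x) + (-y) = -x - y   [differs from x + y: not invariant]

Only option (C), x^2 + y^2 + z^2, is unchanged by the transformation.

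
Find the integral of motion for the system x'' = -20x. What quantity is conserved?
E = (x')^2 + 20x^2

Multiply the equation by x':
x' * x'' = -20x * x'
The left side is d/dt[(x')^2/2] and the right side is d/dt[-20x^2/2], so
d/dt[(x')^2/2 + 20x^2/2] = 0, i.e. (x')^2/2 + 20x^2/2 = constant.
Multiplying by 2, the integral of motion is E = (x')^2 + 20x^2.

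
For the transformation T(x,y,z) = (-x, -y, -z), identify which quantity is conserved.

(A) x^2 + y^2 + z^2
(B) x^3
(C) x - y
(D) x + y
A

Apply T(x,y,z) = (-x, -y, -z) to each option, i.e. replace (x, y, z) by the transformed coordinates.
Substitute the transformed coordinates into each option and compare with the original:
(A) x^2 + y^2 + z^2  ->  (-x)^2 + (-y)^2 + (-z)^2 = x^2 + y^2 + z^2   [equals x^2 + y^2 + z^2: invariant]
(B) x^3  ->  (-x)^3 = -x^3   [differs from x^3: not invariant]
(C) x - y  ->  (-x) - (-y) = -x + y   [differs from x - y: not invariant]
(D) x + y  ->  (-x) + (-y) = -x - y   [differs from x + y: not invariant]

Only option (A), x^2 + y^2 + z^2, is unchanged by the transformation.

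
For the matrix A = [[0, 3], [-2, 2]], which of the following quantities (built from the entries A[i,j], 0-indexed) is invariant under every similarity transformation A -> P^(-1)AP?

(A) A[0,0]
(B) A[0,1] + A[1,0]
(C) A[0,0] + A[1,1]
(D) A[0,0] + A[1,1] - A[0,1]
C

A[0,0] + A[1,1] is the trace of A. By the cyclic property of the trace, tr(P^(-1)AP) = tr(APP^(-1)) = tr(A), so it is the same for every matrix similar to A.

The other combinations are not similarity invariants. For example, take P = [[1, 1], [1, 2]] (det P = 1), so P^(-1) = [[2, -1], [-1, 1]] and
B = P^(-1)AP = [[6, 10], [-3, -4]].
Evaluating each option on A and on B:
(A) A[0,0]: 0 for A, 6 for B -> changes
(B) A[0,1] + A[1,0]: 1 for A, 7 for B -> changes
(C) A[0,0] + A[1,1]: 2 for A, 2 for B -> unchanged
(D) A[0,0] + A[1,1] - A[0,1]: -1 for A, -8 for B -> changes

Only (C) A[0,0] + A[1,1] = 2 survives (and it does so for every P, not just this one), so it is the invariant.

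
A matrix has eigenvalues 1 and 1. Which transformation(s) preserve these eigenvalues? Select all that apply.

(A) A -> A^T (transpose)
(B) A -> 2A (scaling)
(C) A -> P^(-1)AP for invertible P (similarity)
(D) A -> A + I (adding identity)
A and C

Eigenvalues are preserved by:
1. Similarity transformations: A -> P^(-1)AP (same characteristic polynomial)
2. Transpose: A^T has the same eigenvalues as A

Eigenvalues are NOT preserved by:
- Adding identity: eigenvalues become 1+1, 1+1
- Scaling: eigenvalues become 2, 2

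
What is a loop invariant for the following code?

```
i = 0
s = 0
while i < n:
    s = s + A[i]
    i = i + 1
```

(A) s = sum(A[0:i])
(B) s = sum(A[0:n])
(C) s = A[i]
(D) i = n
A

A loop invariant must hold before the first iteration and be re-established by every execution of the body.

(A) s = sum(A[0:i]): Initially i = 0 and s = 0 = sum of the empty slice A[0:0]. If s = sum(A[0:i]) holds at the top of an iteration, the body sets s to sum(A[0:i]) + A[i] = sum(A[0:i+1]) and then i to i+1, so s = sum(A[0:i]) holds again. At exit i = n, giving s = sum(A[0:n]).

The other options fail:
(B) s = sum(A[0:n]): false before the loop (s = 0, not the full sum) -- it only becomes true at exit.
(C) s = A[i]: after the first iteration s = A[0] but i = 1, so s = A[i] compares s with the wrong element (and fails in general).
(D) i = n: false initially (i = 0); it is the exit condition, not an invariant.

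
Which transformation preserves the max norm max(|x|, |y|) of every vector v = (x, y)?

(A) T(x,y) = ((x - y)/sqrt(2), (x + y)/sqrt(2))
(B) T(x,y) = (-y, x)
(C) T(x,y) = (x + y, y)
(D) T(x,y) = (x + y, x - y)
B

A transformation preserves a norm if ||T(v)|| = ||v|| for every v; a single vector where the norm changes rules an option out.

(A) T(x,y) = ((x - y)/sqrt(2), (x + y)/sqrt(2)): v = (1, 0) has norm max(|1|, |0|) = 1, but T(v) = (sqrt(2)/2, sqrt(2)/2) has norm sqrt(2)/2 -- not preserved.
(B) T(x,y) = (-y, x): preserves the norm -- it only permutes the coordinates and/or flips signs, which leaves max(|x|, |y|) unchanged.
(C) T(x,y) = (x + y, y): v = (1, 1) has norm max(|1|, |1|) = 1, but T(v) = (2, 1) has norm 2 -- not preserved.
(D) T(x,y) = (x + y, x - y): v = (1, 1) has norm max(|1|, |1|) = 1, but T(v) = (2, 0) has norm 2 -- not preserved.

Therefore the answer is (B).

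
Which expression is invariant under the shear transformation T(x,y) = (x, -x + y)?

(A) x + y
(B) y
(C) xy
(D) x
D

Under the shear T(x,y) = (x, -x + y):
Substitute the transformed coordinates into each option and compare with the original:
(A) x + y  ->  (x) + (-x + y) = y   [differs from x + y: not invariant]
(B) y  ->  (-x + y) = -x + y   [differs from y: not invariant]
(C) xy  ->  (x)(-x + y) = -x^2 + xy   [differs from xy: not invariant]
(D) x  ->  (x) = x   [equals x: invariant]

Only option (D), x, is unchanged by the transformation.
A vertical shear moves points parallel to the y-axis, so the x-coordinate (and any function of x alone) is unchanged.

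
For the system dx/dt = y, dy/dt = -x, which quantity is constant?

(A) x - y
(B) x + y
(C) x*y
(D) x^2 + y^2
D

A first integral I satisfies dI/dt = 0 along every solution. Differentiate each option and use the equation of motion:
(A) d/dt[x - y] = y - (-x) = x + y, not identically 0
(B) d/dt[x + y] = y + (-x) = y - x, not identically 0
(C) d/dt[x*y] = (dx/dt)y + x(dy/dt) = y^2 - x^2, not identically 0
(D) d/dt[x^2 + y^2] = 2x*dx/dt + 2y*dy/dt = 2x*y + 2y*(-x) = 0

Only (D) has zero time-derivative. So x^2 + y^2 (the squared radius; trajectories are circles) is the conserved quantity.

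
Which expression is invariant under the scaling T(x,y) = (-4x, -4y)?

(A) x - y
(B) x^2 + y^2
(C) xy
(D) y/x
D

Under the uniform scaling T(x,y) = (-4x, -4y):
Substitute the transformed coordinates into each option and compare with the original:
(A) x - y  ->  (-4x) - (-4y) = -4x + 4y   [differs from x - y: not invariant]
(B) x^2 + y^2  ->  (-4x)^2 + (-4y)^2 = 16x^2 + 16y^2   [differs from x^2 + y^2: not invariant]
(C) xy  ->  (-4x)(-4y) = 16xy   [differs from xy: not invariant]
(D) y/x  ->  (-4y)/(-4x) = y/x   [equals y/x: invariant]

Only option (D), y/x, is unchanged by the transformation.
The common factor -4 cancels in a ratio of coordinates, while sums, products and sums of squares pick up factors of -4 or 16.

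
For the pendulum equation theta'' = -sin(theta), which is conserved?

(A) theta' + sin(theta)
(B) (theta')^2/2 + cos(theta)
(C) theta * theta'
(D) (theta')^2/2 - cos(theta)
D

A first integral I satisfies dI/dt = 0 along every solution. Differentiate each option and use the equation of motion:
(A) d/dt[theta' + sin(theta)] = theta'' + cos(theta) theta' = -sin(theta) + theta' cos(theta), not identically 0
(B) d/dt[(theta')^2/2 + cos(theta)] = theta' theta'' - sin(theta) theta' = -2 theta' sin(theta), not identically 0
(C) d/dt[theta * theta'] = (theta')^2 + theta theta'' = (theta')^2 - theta sin(theta), not identically 0
(D) d/dt[(theta')^2/2 - cos(theta)] = theta' theta'' + sin(theta) theta' = theta'(-sin(theta)) + theta' sin(theta) = 0

Only (D) has zero time-derivative. This is the total energy: kinetic (theta')^2/2 plus potential -cos(theta).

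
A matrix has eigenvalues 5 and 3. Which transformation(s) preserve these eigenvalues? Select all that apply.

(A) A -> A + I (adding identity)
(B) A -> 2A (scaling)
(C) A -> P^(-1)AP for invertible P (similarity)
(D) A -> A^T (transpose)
C and D

Eigenvalues are preserved by:
1. Similarity transformations: A -> P^(-1)AP (same characteristic polynomial)
2. Transpose: A^T has the same eigenvalues as A

Eigenvalues are NOT preserved by:
- Adding identity: eigenvalues become 5+1, 3+1
- Scaling: eigenvalues become 10, 6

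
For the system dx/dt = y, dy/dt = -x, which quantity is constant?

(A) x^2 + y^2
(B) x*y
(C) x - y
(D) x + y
A

A first integral I satisfies dI/dt = 0 along every solution. Differentiate each option and use the equation of motion:
(A) d/dt[x^2 + y^2] = 2x*dx/dt + 2y*dy/dt = 2x*y + 2y*(-x) = 0
(B) d/dt[x*y] = (dx/dt)y + x(dy/dt) = y^2 - x^2, not identically 0
(C) d/dt[x - y] = y - (-x) = x + y, not identically 0
(D) d/dt[x + y] = y + (-x) = y - x, not identically 0

Only (A) has zero time-derivative. So x^2 + y^2 (the squared radius; trajectories are circles) is the conserved quantity.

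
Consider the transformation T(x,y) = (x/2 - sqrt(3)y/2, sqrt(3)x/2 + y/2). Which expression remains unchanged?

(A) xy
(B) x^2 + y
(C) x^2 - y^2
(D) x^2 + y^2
D

An expression E(x,y) is invariant under T if E(T(x,y)) = E(x,y). Here T(x,y) = (x/2 - sqrt(3)y/2, sqrt(3)x/2 + y/2).
Substitute the transformed coordinates into each option and compare with the original:
(A) xy  ->  (x/2 - sqrt(3)y/2)(sqrt(3)x/2 + y/2) = sqrt(3)x^2/4 - xy/2 - sqrt(3)y^2/4   [differs from xy: not invariant]
(B) x^2 + y  ->  (x/2 - sqrt(3)y/2)^2 + (sqrt(3)x/2 + y/2) = x^2/4 - sqrt(3)xy/2 + sqrt(3)x/2 + 3y^2/4 + y/2   [differs from x^2 + y: not invariant]
(C) x^2 - y^2  ->  (x/2 - sqrt(3)y/2)^2 - (sqrt(3)x/2 + y/2)^2 = -x^2/2 - sqrt(3)xy + y^2/2   [differs from x^2 - y^2: not invariant]
(D) x^2 + y^2  ->  (x/2 - sqrt(3)y/2)^2 + (sqrt(3)x/2 + y/2)^2 = x^2 + y^2   [equals x^2 + y^2: invariant]

Only option (D), x^2 + y^2, is unchanged by the transformation.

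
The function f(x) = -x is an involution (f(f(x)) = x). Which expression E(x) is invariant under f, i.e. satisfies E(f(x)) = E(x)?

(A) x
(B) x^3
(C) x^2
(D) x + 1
C

Replace x by f(x) = -x in each option and simplify. As a quick numerical cross-check, also compare E(3) with E(f(3)) = E(-3).

(A) x  ->  (-x) = -x; check: E(3) = 3 but E(-3) = -3.   [not invariant]
(B) x^3  ->  (-x)^3 = -x^3; check: E(3) = 27 but E(-3) = -27.   [not invariant]
(C) x^2  ->  (-x)^2, which simplifies back to x^2; check: E(3) = 9, E(-3) = 9.   [invariant]
(D) x + 1  ->  (-x) + 1 = 1 - x; check: E(3) = 4 but E(-3) = -2.   [not invariant]

Only (C) is unchanged. E is symmetric under swapping x with f(x) = -x, which is exactly what an involution does.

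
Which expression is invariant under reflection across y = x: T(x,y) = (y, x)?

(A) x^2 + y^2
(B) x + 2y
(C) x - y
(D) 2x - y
A

The map is reflection across y = x: T(x,y) = (y, x).
Substitute the transformed coordinates into each option and compare with the original:
(A) x^2 + y^2  ->  (y)^2 + (x)^2 = x^2 + y^2   [equals x^2 + y^2: invariant]
(B) x + 2y  ->  (y) + 2(x) = 2x + y   [differs from x + 2y: not invariant]
(C) x - y  ->  (y) - (x) = -x + y   [differs from x - y: not invariant]
(D) 2x - y  ->  2(y) - (x) = -x + 2y   [differs from 2x - y: not invariant]

Only option (A), x^2 + y^2, is unchanged by the transformation.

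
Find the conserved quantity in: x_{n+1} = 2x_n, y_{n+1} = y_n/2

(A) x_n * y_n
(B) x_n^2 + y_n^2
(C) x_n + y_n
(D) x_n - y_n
A

For the recurrence x_{n+1} = 2x_n, y_{n+1} = y_n/2:

x_{n+1} * y_{n+1} = (2x_n) * (y_n/2) = x_n * y_n
The product is conserved.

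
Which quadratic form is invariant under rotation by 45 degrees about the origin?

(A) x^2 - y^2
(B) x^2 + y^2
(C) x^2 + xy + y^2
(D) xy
B

Rotation by 45 degrees sends (x, y) to (sqrt(2)x/2 - sqrt(2)y/2, sqrt(2)x/2 + sqrt(2)y/2).
Substitute the transformed coordinates into each option and compare with the original:
(A) x^2 - y^2  ->  (sqrt(2)x/2 - sqrt(2)y/2)^2 - (sqrt(2)x/2 + sqrt(2)y/2)^2 = -2xy   [differs from x^2 - y^2: not invariant]
(B) x^2 + y^2  ->  (sqrt(2)x/2 - sqrt(2)y/2)^2 + (sqrt(2)x/2 + sqrt(2)y/2)^2 = x^2 + y^2   [equals x^2 + y^2: invariant]
(C) x^2 + xy + y^2  ->  (sqrt(2)x/2 - sqrt(2)y/2)^2 + (sqrt(2)x/2 - sqrt(2)y/2)(sqrt(2)x/2 + sqrt(2)y/2) + (sqrt(2)x/2 + sqrt(2)y/2)^2 = 3x^2/2 + y^2/2   [differs from x^2 + xy + y^2: not invariant]
(D) xy  ->  (sqrt(2)x/2 - sqrt(2)y/2)(sqrt(2)x/2 + sqrt(2)y/2) = x^2/2 - y^2/2   [differs from xy: not invariant]

Only option (B), x^2 + y^2, is unchanged by the transformation.
x^2 + y^2 is the squared distance from the origin, which rotations preserve.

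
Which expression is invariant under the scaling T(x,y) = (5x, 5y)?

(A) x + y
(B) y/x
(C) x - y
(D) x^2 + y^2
B

Under the uniform scaling T(x,y) = (5x, 5y):
Substitute the transformed coordinates into each option and compare with the original:
(A) x + y  ->  (5x) + (5y) = 5x + 5y   [differs from x + y: not invariant]
(B) y/x  ->  (5y)/(5x) = y/x   [equals y/x: invariant]
(C) x - y  ->  (5x) - (5y) = 5x - 5y   [differs from x - y: not invariant]
(D) x^2 + y^2  ->  (5x)^2 + (5y)^2 = 25x^2 + 25y^2   [differs from x^2 + y^2: not invariant]

Only option (B), y/x, is unchanged by the transformation.
The common factor 5 cancels in a ratio of coordinates, while sums, products and sums of squares pick up factors of 5 or 25.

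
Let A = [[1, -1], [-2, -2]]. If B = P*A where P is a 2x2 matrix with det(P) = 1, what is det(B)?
-4

By the multiplicative property of determinants, det(B) = det(P*A) = det(P) * det(A) = det(A),
so the determinant is invariant under multiplication by any determinant-1 matrix; we just need det(A).

det(A) = (1)(-2) - (-1)(-2) = -2 - 2 = -4

Therefore det(B) = 1 * (-4) = -4.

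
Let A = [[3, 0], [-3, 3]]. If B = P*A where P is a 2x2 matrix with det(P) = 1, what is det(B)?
9

By the multiplicative property of determinants, det(B) = det(P*A) = det(P) * det(A) = det(A),
so the determinant is invariant under multiplication by any determinant-1 matrix; we just need det(A).

det(A) = (3)(3) - (0)(-3) = 9 - 0 = 9

Therefore det(B) = 1 * 9 = 9.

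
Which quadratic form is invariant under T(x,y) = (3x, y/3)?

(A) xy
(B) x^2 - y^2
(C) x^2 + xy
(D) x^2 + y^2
A

T multiplies x by 3 and divides y by 3.
Substitute the transformed coordinates into each option and compare with the original:
(A) xy  ->  (3x)(y/3) = xy   [equals xy: invariant]
(B) x^2 - y^2  ->  (3x)^2 - (y/3)^2 = 9x^2 - y^2/9   [differs from x^2 - y^2: not invariant]
(C) x^2 + xy  ->  (3x)^2 + (3x)(y/3) = 9x^2 + xy   [differs from x^2 + xy: not invariant]
(D) x^2 + y^2  ->  (3x)^2 + (y/3)^2 = 9x^2 + y^2/9   [differs from x^2 + y^2: not invariant]

Only option (A), xy, is unchanged by the transformation.
The factors 3 and 1/3 cancel only in the pure product xy.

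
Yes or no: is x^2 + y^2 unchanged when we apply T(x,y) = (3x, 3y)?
No

Substitute T(x,y) = (3x, 3y) into the expression and compare with the original.

Original: x^2 + y^2
After applying T: (3x)^2 + (3y)^2 = 9x^2 + 9y^2

This differs from the original x^2 + y^2 (difference: 8x^2 + 8y^2), so the expression is NOT invariant.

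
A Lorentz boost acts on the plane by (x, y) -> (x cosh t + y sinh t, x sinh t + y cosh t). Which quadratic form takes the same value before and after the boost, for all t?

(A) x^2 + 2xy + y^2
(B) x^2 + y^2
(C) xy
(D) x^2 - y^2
D

Write x' = x cosh t + y sinh t, y' = x sinh t + y cosh t and substitute into each option:
(A) x^2 + 2xy + y^2: (x' + y')^2 with x' + y' = (x + y)(cosh t + sinh t) = (x + y)e^t, so it becomes (x + y)^2 e^(2t)   [not invariant for t != 0]
(B) x^2 + y^2: (x cosh t + y sinh t)^2 + (x sinh t + y cosh t)^2 = (x^2 + y^2)(cosh^2 t + sinh^2 t) + 4xy sinh t cosh t = (x^2 + y^2) cosh 2t + 2xy sinh 2t   [not invariant for t != 0]
(C) xy: (x cosh t + y sinh t)(x sinh t + y cosh t) = xy(cosh^2 t + sinh^2 t) + (x^2 + y^2) sinh t cosh t = xy cosh 2t + (x^2 + y^2)(sinh 2t)/2   [not invariant for t != 0]
(D) x^2 - y^2: (x cosh t + y sinh t)^2 - (x sinh t + y cosh t)^2 = x^2(cosh^2 t - sinh^2 t) + 2xy(cosh t sinh t - sinh t cosh t) + y^2(sinh^2 t - cosh^2 t) = x^2 - y^2   [invariant, using cosh^2 t - sinh^2 t = 1]

Only (D) x^2 - y^2 is unchanged; it is the Minkowski form preserved by Lorentz boosts, just as x^2 + y^2 is preserved by ordinary rotations.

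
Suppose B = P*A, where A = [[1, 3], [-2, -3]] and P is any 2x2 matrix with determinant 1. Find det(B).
3

By the multiplicative property of determinants, det(B) = det(P*A) = det(P) * det(A) = det(A),
so the determinant is invariant under multiplication by any determinant-1 matrix; we just need det(A).

det(A) = (1)(-3) - (3)(-2) = -3 - (-6) = 3

Therefore det(B) = 1 * 3 = 3.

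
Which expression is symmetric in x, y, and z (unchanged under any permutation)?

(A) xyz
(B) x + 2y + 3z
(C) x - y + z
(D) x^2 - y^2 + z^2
A

A symmetric expression is unchanged when the variables are permuted; here the transformation to test is the swap (x, y) -> (y, x).
A symmetric expression must survive every permutation; the single swap x <-> y already eliminates the distractors, and the keyed expression is also unchanged by x <-> z and y <-> z (each variable enters it in exactly the same way).
Substitute the transformed coordinates into each option and compare with the original:
(A) xyz  ->  (y)(x)z = xyz   [equals xyz: invariant]
(B) x + 2y + 3z  ->  (y) + 2(x) + 3z = 2x + y + 3z   [differs from x + 2y + 3z: not invariant]
(C) x - y + z  ->  (y) - (x) + z = -x + y + z   [differs from x - y + z: not invariant]
(D) x^2 - y^2 + z^2  ->  (y)^2 - (x)^2 + z^2 = -x^2 + y^2 + z^2   [differs from x^2 - y^2 + z^2: not invariant]

Only option (A), xyz, is unchanged by the transformation.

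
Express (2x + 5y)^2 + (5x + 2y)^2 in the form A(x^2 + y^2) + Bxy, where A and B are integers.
29(x^2 + y^2) + 40xy

Expanding: (2x + 5y)^2 = 4x^2 + 20xy + 25y^2
(5x + 2y)^2 = 25x^2 + 20xy + 4y^2
Sum = (4+25)(x^2+y^2) + 40xy = 29(x^2 + y^2) + 40xy
This is symmetric in x and y.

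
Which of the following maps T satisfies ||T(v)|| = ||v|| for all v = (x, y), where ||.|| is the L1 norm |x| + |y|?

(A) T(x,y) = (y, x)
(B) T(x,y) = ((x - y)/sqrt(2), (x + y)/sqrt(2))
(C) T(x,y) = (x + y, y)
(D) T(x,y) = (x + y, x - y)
A

A transformation preserves a norm if ||T(v)|| = ||v|| for every v; a single vector where the norm changes rules an option out.

(A) T(x,y) = (y, x): preserves the norm -- it only permutes the coordinates and/or flips signs, which leaves |x| + |y| unchanged.
(B) T(x,y) = ((x - y)/sqrt(2), (x + y)/sqrt(2)): v = (1, 0) has norm |1| + |0| = 1, but T(v) = (sqrt(2)/2, sqrt(2)/2) has norm sqrt(2) -- not preserved.
(C) T(x,y) = (x + y, y): v = (0, 1) has norm |0| + |1| = 1, but T(v) = (1, 1) has norm 2 -- not preserved.
(D) T(x,y) = (x + y, x - y): v = (1, 0) has norm |1| + |0| = 1, but T(v) = (1, 1) has norm 2 -- not preserved.

Therefore the answer is (A).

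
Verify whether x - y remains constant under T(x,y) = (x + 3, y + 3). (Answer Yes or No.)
Yes

Substitute T(x,y) = (x + 3, y + 3) into the expression and compare with the original.

Original: x - y
After applying T: (x + 3) - (y + 3) = x - y

This is identical to the original x - y, so the expression is invariant.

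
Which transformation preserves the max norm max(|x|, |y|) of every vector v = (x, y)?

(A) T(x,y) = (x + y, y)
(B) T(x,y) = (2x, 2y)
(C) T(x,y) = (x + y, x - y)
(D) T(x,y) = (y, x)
D

A transformation preserves a norm if ||T(v)|| = ||v|| for every v; a single vector where the norm changes rules an option out.

(A) T(x,y) = (x + y, y): v = (1, 1) has norm max(|1|, |1|) = 1, but T(v) = (2, 1) has norm 2 -- not preserved.
(B) T(x,y) = (2x, 2y): v = (1, 0) has norm max(|1|, |0|) = 1, but T(v) = (2, 0) has norm 2 -- not preserved.
(C) T(x,y) = (x + y, x - y): v = (1, 1) has norm max(|1|, |1|) = 1, but T(v) = (2, 0) has norm 2 -- not preserved.
(D) T(x,y) = (y, x): preserves the norm -- it only permutes the coordinates and/or flips signs, which leaves max(|x|, |y|) unchanged.

Therefore the answer is (D).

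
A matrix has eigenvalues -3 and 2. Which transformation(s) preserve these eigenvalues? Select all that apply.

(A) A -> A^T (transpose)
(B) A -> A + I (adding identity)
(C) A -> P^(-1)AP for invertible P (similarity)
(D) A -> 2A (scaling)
A and C

Eigenvalues are preserved by:
1. Similarity transformations: A -> P^(-1)AP (same characteristic polynomial)
2. Transpose: A^T has the same eigenvalues as A

Eigenvalues are NOT preserved by:
- Adding identity: eigenvalues become -3+1, 2+1
- Scaling: eigenvalues become -6, 4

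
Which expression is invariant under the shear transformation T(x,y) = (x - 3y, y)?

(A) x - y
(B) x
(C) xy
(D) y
D

Under the shear T(x,y) = (x - 3y, y):
Substitute the transformed coordinates into each option and compare with the original:
(A) x - y  ->  (x - 3y) - (y) = x - 4y   [differs from x - y: not invariant]
(B) x  ->  (x - 3y) = x - 3y   [differs from x: not invariant]
(C) xy  ->  (x - 3y)(y) = xy - 3y^2   [differs from xy: not invariant]
(D) y  ->  (y) = y   [equals y: invariant]

Only option (D), y, is unchanged by the transformation.
A horizontal shear moves points parallel to the x-axis, so the y-coordinate (and any function of y alone) is unchanged.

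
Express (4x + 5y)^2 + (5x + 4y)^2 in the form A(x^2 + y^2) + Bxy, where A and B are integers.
41(x^2 + y^2) + 80xy

Expanding: (4x + 5y)^2 = 16x^2 + 40xy + 25y^2
(5x + 4y)^2 = 25x^2 + 40xy + 16y^2
Sum = (16+25)(x^2+y^2) + 80xy = 41(x^2 + y^2) + 80xy
This is symmetric in x and y.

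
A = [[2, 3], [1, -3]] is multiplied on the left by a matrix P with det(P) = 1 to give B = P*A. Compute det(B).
-9

By the multiplicative property of determinants, det(B) = det(P*A) = det(P) * det(A) = det(A),
so the determinant is invariant under multiplication by any determinant-1 matrix; we just need det(A).

det(A) = (2)(-3) - (3)(1) = -6 - 3 = -9

Therefore det(B) = 1 * (-9) = -9.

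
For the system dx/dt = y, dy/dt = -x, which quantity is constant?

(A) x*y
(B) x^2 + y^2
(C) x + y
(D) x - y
B

A first integral I satisfies dI/dt = 0 along every solution. Differentiate each option and use the equation of motion:
(A) d/dt[x*y] = (dx/dt)y + x(dy/dt) = y^2 - x^2, not identically 0
(B) d/dt[x^2 + y^2] = 2x*dx/dt + 2y*dy/dt = 2x*y + 2y*(-x) = 0
(C) d/dt[x + y] = y + (-x) = y - x, not identically 0
(D) d/dt[x - y] = y - (-x) = x + y, not identically 0

Only (B) has zero time-derivative. So x^2 + y^2 (the squared radius; trajectories are circles) is the conserved quantity.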